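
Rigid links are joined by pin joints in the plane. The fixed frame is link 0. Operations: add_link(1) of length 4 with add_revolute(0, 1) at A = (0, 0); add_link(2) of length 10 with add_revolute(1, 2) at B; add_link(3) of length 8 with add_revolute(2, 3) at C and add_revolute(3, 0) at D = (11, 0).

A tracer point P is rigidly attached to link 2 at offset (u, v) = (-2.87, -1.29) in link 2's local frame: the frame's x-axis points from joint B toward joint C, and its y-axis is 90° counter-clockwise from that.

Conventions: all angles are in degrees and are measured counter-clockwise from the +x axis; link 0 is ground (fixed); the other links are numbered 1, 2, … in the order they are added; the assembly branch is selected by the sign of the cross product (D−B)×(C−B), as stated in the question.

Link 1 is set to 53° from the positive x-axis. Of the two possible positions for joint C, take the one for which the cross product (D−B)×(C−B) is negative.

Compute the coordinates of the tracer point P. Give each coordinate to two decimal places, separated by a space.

A=(0,0), D=(11.00,0)
B = A + 4.00·(cos53°, sin53°) = (2.4073, 3.1945)
|BD| = 9.1673
circle(B,10.00) ∩ circle(D,8.00): a=6.5472, h=7.5587
  candidates: C₊=(11.1780,7.9980) cross=69.294; C₋=(5.9101,-6.1719) cross=-69.294
  branch - wants cross < 0 → take C=(5.9101,-6.1719) (cross=-69.294)
ex = (C−B)/|BC| = (0.3503,-0.9366); ey = (0.9366,0.3503)
P = B + -2.87·ex + -1.29·ey = (0.1937,5.4309)

0.19 5.43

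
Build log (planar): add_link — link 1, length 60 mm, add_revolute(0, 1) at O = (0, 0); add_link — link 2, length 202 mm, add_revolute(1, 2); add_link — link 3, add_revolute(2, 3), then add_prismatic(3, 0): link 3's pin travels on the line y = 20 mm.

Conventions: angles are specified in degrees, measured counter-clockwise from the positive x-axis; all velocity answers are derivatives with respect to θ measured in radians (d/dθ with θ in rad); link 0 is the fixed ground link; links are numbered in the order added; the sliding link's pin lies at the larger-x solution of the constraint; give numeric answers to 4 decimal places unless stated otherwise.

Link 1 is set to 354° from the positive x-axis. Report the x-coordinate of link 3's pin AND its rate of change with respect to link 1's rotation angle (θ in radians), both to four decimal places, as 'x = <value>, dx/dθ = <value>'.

geometry: r = 60 mm, L = 202 mm, e = 20 mm
crank pin P = (r cos θ, r sin θ) = (59.671314, -6.271708)
h = r sin θ − e = -6.271708 − 20 = -26.271708
x = r cos θ + √(L² − h²) = 59.671314 + 200.284291 = 259.955605
dx/dθ = −r sin θ − h·r cos θ/√(L² − h²) (θ in radians; h = -26.271708) = 14.098918

x = 259.9556, dx/dθ = 14.0989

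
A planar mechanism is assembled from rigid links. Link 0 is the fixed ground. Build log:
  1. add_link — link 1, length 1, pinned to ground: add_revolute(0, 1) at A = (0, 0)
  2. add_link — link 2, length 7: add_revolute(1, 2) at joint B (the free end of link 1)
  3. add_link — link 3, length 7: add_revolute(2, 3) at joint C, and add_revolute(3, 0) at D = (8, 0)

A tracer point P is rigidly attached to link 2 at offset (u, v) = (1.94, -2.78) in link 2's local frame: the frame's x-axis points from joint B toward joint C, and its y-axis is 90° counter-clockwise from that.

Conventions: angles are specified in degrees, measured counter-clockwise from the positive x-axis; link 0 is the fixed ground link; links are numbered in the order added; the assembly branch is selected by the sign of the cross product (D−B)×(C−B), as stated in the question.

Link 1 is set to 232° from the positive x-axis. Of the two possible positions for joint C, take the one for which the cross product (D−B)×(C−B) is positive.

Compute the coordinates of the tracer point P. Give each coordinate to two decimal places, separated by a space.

A=(0,0), D=(8.00,0)
B = A + 1.00·(cos232°, sin232°) = (-0.6157, -0.7880)
|BD| = 8.6516
circle(B,7.00) ∩ circle(D,7.00): a=4.3258, h=5.5034
  candidates: C₊=(3.1909,5.0865) cross=47.613; C₋=(4.1934,-5.8745) cross=-47.613
  branch + wants cross > 0 → take C=(3.1909,5.0865) (cross=47.613)
ex = (C−B)/|BC| = (0.5438,0.8392); ey = (-0.8392,0.5438)
P = B + 1.94·ex + -2.78·ey = (2.7723,-0.6717)

2.77 -0.67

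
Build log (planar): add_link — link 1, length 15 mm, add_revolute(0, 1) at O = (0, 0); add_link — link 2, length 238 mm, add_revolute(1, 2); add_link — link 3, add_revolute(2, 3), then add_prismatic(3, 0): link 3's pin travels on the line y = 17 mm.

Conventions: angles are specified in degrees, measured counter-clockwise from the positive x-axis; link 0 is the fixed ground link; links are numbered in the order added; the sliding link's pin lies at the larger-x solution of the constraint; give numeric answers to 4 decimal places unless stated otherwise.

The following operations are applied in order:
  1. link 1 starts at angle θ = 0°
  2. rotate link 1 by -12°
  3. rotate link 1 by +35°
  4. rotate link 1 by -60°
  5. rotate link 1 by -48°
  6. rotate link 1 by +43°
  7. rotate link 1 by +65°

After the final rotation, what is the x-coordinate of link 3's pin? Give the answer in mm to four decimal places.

geometry: r = 15 mm, L = 238 mm, e = 17 mm; θ starts at 0°
rotate link 1 by -12°: θ ← 0° -12° = -12°
rotate link 1 by +35°: θ ← -12° +35° = 23°
rotate link 1 by -60°: θ ← 23° -60° = -37°
rotate link 1 by -48°: θ ← -37° -48° = -85°
rotate link 1 by +43°: θ ← -85° +43° = -42°
rotate link 1 by +65°: θ ← -42° +65° = 23°
crank pin P = (r cos θ, r sin θ) = (13.807573, 5.860967)
h = r sin θ − e = 5.860967 − 17 = -11.139033
x = r cos θ + √(L² − h²) = 13.807573 + 237.739189 = 251.546762

251.5468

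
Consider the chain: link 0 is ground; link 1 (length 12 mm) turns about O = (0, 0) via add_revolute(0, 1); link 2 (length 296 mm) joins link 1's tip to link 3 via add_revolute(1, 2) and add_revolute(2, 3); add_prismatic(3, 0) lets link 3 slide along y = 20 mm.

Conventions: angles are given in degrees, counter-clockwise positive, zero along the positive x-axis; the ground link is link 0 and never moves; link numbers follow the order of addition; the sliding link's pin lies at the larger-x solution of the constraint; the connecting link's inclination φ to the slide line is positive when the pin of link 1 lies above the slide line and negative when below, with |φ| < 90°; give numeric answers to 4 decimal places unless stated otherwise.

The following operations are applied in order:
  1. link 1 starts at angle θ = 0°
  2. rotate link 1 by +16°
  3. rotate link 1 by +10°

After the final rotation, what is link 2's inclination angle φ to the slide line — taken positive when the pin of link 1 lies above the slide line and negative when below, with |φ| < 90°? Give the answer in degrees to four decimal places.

geometry: r = 12 mm, L = 296 mm, e = 20 mm; θ starts at 0°
rotate link 1 by +16°: θ ← 0° +16° = 16°
rotate link 1 by +10°: θ ← 16° +10° = 26°
h = r sin θ − e = 5.260454 − 20 = -14.739546
sin φ = h / L = -14.739546 / 296 = -0.04979576
φ = arcsin(-0.04979576) = -2.854268°

-2.8543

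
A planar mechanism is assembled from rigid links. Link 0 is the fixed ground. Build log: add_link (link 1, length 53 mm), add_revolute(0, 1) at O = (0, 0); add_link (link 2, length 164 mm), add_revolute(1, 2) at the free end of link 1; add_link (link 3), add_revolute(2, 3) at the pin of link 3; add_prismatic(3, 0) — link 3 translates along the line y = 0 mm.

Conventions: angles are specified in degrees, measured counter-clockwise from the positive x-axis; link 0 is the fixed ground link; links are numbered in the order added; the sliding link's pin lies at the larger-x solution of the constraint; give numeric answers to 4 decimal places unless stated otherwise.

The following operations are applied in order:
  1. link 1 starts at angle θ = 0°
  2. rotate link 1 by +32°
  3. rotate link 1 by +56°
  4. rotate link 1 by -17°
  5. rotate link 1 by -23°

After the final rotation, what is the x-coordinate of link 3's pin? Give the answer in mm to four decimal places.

geometry: r = 53 mm, L = 164 mm, e = 0 mm; θ starts at 0°
rotate link 1 by +32°: θ ← 0° +32° = 32°
rotate link 1 by +56°: θ ← 32° +56° = 88°
rotate link 1 by -17°: θ ← 88° -17° = 71°
rotate link 1 by -23°: θ ← 71° -23° = 48°
crank pin P = (r cos θ, r sin θ) = (35.463922, 39.386676)
h = r sin θ − e = 39.386676 − 0 = 39.386676
x = r cos θ + √(L² − h²) = 35.463922 + 159.200156 = 194.664078

194.6641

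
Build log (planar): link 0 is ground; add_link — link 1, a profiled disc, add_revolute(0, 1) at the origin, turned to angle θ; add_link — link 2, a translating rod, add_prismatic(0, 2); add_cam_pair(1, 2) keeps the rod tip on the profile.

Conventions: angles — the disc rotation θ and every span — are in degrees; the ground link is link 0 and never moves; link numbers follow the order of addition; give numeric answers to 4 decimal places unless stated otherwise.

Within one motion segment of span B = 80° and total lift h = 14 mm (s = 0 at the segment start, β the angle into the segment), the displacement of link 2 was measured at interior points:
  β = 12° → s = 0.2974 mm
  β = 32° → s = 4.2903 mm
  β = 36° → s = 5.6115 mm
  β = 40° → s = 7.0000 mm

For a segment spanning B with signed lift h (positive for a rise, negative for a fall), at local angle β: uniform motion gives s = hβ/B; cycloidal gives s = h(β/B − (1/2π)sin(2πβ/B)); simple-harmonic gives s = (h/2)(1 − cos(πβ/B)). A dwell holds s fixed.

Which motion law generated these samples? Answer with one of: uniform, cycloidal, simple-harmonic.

candidates at β/B = r: uniform s = h·r (linear in β); cycloidal s = h·(r − sin(2πr)/(2π)); simple-harmonic s = (h/2)(1 − cos(πr))
β=12°: printed 0.2974 | uniform 2.1000, cycloidal 0.2974, simple-harmonic 0.7630
β=32°: printed 4.2903 | uniform 5.6000, cycloidal 4.2903, simple-harmonic 4.8369
β=36°: printed 5.6115 | uniform 6.3000, cycloidal 5.6115, simple-harmonic 5.9050
β=40°: printed 7.0000 | uniform 7.0000, cycloidal 7.0000, simple-harmonic 7.0000
only one law matches every sample → cycloidal

cycloidal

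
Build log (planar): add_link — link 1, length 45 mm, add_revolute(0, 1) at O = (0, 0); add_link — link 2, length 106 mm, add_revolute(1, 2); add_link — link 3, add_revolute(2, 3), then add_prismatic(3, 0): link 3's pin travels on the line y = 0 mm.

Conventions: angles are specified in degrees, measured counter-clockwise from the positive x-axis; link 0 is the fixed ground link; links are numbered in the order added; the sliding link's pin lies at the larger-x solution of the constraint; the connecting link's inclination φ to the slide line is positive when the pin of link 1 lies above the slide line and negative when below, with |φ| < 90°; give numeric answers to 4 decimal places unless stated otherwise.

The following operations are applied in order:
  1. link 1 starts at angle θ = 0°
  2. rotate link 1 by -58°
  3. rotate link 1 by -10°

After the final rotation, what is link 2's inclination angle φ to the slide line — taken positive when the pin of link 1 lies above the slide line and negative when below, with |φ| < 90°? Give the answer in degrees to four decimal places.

geometry: r = 45 mm, L = 106 mm, e = 0 mm; θ starts at 0°
rotate link 1 by -58°: θ ← 0° -58° = -58°
rotate link 1 by -10°: θ ← -58° -10° = -68°
h = r sin θ − e = -41.723273 − 0 = -41.723273
sin φ = h / L = -41.723273 / 106 = -0.39361579
φ = arcsin(-0.39361579) = -23.179672°

-23.1797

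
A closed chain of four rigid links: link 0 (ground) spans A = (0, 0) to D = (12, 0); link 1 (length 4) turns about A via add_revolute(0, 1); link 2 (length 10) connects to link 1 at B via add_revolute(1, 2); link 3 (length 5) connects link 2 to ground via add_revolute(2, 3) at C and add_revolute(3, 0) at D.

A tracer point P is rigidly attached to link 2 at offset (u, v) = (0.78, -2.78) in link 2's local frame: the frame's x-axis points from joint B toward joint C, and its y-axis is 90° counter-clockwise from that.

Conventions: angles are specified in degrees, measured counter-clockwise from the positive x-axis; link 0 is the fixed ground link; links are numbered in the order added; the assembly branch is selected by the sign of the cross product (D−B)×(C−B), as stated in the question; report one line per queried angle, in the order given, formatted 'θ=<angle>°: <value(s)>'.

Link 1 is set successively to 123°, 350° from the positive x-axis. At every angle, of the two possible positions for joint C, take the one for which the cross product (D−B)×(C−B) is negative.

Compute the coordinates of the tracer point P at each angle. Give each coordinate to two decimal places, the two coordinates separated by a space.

A=(0,0), D=(12.00,0)
θ=123°: B = A + 4.00·(cos123°, sin123°) = (-2.1786, 3.3547)
θ=123°: |BD| = 14.5700
θ=123°: circle(B,10.00) ∩ circle(D,5.00): a=9.8588, h=1.6746
θ=123°:   candidates: C₊=(7.8009,2.7144) cross=24.399; C₋=(7.0298,-0.5449) cross=-24.399
θ=123°:   branch - wants cross < 0 → take C=(7.0298,-0.5449) (cross=-24.399)
θ=123°: ex = (C−B)/|BC| = (0.9208,-0.3900); ey = (0.3900,0.9208)
θ=123°: P = B + 0.78·ex + -2.78·ey = (-2.5444,0.4906)
θ=350°: B = A + 4.00·(cos350°, sin350°) = (3.9392, -0.6946)
θ=350°: |BD| = 8.0906
θ=350°: circle(B,10.00) ∩ circle(D,5.00): a=8.6803, h=4.9651
θ=350°:   candidates: C₊=(12.1612,4.9974) cross=40.171; C₋=(13.0137,-4.8962) cross=-40.171
θ=350°:   branch - wants cross < 0 → take C=(13.0137,-4.8962) (cross=-40.171)
θ=350°: ex = (C−B)/|BC| = (0.9075,-0.4202); ey = (0.4202,0.9075)
θ=350°: P = B + 0.78·ex + -2.78·ey = (3.4790,-3.5450)

θ=123°: -2.54 0.49
θ=350°: 3.48 -3.55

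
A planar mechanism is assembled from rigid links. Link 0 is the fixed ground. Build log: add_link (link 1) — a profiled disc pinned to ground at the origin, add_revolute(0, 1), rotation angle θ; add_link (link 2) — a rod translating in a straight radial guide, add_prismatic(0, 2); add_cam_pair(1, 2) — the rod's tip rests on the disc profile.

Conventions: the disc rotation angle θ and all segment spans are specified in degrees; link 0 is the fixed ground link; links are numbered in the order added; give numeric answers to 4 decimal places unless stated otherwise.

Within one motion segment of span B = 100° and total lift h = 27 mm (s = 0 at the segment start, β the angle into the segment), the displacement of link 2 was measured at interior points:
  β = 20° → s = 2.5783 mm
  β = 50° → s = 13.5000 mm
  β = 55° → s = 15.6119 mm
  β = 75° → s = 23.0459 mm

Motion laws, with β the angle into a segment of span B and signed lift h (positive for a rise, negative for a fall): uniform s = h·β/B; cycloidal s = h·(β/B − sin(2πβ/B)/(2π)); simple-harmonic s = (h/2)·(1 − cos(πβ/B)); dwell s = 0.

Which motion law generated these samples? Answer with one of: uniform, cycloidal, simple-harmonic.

candidates at β/B = r: uniform s = h·r (linear in β); cycloidal s = h·(r − sin(2πr)/(2π)); simple-harmonic s = (h/2)(1 − cos(πr))
β=20°: printed 2.5783 | uniform 5.4000, cycloidal 1.3131, simple-harmonic 2.5783
β=50°: printed 13.5000 | uniform 13.5000, cycloidal 13.5000, simple-harmonic 13.5000
β=55°: printed 15.6119 | uniform 14.8500, cycloidal 16.1779, simple-harmonic 15.6119
β=75°: printed 23.0459 | uniform 20.2500, cycloidal 24.5472, simple-harmonic 23.0459
only one law matches every sample → simple-harmonic

simple-harmonic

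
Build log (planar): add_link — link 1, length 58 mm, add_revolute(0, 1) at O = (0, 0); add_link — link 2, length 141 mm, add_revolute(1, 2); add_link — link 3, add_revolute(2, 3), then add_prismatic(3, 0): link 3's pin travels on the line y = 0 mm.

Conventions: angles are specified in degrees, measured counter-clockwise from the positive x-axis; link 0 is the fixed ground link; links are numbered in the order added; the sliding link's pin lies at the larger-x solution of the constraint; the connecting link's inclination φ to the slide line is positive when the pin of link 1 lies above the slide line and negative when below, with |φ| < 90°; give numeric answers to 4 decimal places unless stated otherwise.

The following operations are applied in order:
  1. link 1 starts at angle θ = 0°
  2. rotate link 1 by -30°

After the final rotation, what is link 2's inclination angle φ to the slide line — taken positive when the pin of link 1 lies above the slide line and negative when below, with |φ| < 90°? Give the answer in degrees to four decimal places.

geometry: r = 58 mm, L = 141 mm, e = 0 mm; θ starts at 0°
rotate link 1 by -30°: θ ← 0° -30° = -30°
h = r sin θ − e = -29.000000 − 0 = -29.000000
sin φ = h / L = -29.000000 / 141 = -0.20567376
φ = arcsin(-0.20567376) = -11.868943°

-11.8689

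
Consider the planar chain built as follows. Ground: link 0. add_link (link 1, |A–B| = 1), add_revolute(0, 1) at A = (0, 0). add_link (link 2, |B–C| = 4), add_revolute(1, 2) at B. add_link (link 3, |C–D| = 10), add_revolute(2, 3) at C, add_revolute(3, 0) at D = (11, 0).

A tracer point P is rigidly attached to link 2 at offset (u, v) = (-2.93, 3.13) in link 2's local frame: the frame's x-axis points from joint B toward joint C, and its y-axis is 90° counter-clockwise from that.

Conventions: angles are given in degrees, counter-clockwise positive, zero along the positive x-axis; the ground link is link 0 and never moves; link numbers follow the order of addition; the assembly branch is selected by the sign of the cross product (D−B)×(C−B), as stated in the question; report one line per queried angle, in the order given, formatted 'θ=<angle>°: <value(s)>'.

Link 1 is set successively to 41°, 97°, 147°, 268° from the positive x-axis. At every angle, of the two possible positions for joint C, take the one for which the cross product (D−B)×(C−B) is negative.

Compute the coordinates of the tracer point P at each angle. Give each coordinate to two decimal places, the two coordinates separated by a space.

A=(0,0), D=(11.00,0)
θ=41°: B = A + 1.00·(cos41°, sin41°) = (0.7547, 0.6561)
θ=41°: |BD| = 10.2663
θ=41°: circle(B,4.00) ∩ circle(D,10.00): a=1.0421, h=3.8619
θ=41°:   candidates: C₊=(2.0414,4.4434) cross=39.647; C₋=(1.5479,-3.2645) cross=-39.647
θ=41°:   branch - wants cross < 0 → take C=(1.5479,-3.2645) (cross=-39.647)
θ=41°: ex = (C−B)/|BC| = (0.1983,-0.9801); ey = (0.9801,0.1983)
θ=41°: P = B + -2.93·ex + 3.13·ey = (3.2416,4.1485)
θ=97°: B = A + 1.00·(cos97°, sin97°) = (-0.1219, 0.9925)
θ=97°: |BD| = 11.1661
θ=97°: circle(B,4.00) ∩ circle(D,10.00): a=1.8216, h=3.5611
θ=97°:   candidates: C₊=(2.0091,4.3777) cross=39.764; C₋=(1.3760,-2.7164) cross=-39.764
θ=97°:   branch - wants cross < 0 → take C=(1.3760,-2.7164) (cross=-39.764)
θ=97°: ex = (C−B)/|BC| = (0.3745,-0.9272); ey = (0.9272,0.3745)
θ=97°: P = B + -2.93·ex + 3.13·ey = (1.6832,4.8814)
θ=147°: B = A + 1.00·(cos147°, sin147°) = (-0.8387, 0.5446)
θ=147°: |BD| = 11.8512
θ=147°: circle(B,4.00) ∩ circle(D,10.00): a=2.3816, h=3.2137
θ=147°:   candidates: C₊=(1.6882,3.6455) cross=38.086; C₋=(1.3928,-2.7751) cross=-38.086
θ=147°:   branch - wants cross < 0 → take C=(1.3928,-2.7751) (cross=-38.086)
θ=147°: ex = (C−B)/|BC| = (0.5579,-0.8299); ey = (0.8299,0.5579)
θ=147°: P = B + -2.93·ex + 3.13·ey = (0.1245,4.7225)
θ=268°: B = A + 1.00·(cos268°, sin268°) = (-0.0349, -0.9994)
θ=268°: |BD| = 11.0801
θ=268°: circle(B,4.00) ∩ circle(D,10.00): a=1.7494, h=3.5971
θ=268°:   candidates: C₊=(1.3830,2.7409) cross=39.857; C₋=(2.0319,-4.4241) cross=-39.857
θ=268°:   branch - wants cross < 0 → take C=(2.0319,-4.4241) (cross=-39.857)
θ=268°: ex = (C−B)/|BC| = (0.5167,-0.8562); ey = (0.8562,0.5167)
θ=268°: P = B + -2.93·ex + 3.13·ey = (1.1310,3.1264)

θ=41°: 3.24 4.15
θ=97°: 1.68 4.88
θ=147°: 0.12 4.72
θ=268°: 1.13 3.13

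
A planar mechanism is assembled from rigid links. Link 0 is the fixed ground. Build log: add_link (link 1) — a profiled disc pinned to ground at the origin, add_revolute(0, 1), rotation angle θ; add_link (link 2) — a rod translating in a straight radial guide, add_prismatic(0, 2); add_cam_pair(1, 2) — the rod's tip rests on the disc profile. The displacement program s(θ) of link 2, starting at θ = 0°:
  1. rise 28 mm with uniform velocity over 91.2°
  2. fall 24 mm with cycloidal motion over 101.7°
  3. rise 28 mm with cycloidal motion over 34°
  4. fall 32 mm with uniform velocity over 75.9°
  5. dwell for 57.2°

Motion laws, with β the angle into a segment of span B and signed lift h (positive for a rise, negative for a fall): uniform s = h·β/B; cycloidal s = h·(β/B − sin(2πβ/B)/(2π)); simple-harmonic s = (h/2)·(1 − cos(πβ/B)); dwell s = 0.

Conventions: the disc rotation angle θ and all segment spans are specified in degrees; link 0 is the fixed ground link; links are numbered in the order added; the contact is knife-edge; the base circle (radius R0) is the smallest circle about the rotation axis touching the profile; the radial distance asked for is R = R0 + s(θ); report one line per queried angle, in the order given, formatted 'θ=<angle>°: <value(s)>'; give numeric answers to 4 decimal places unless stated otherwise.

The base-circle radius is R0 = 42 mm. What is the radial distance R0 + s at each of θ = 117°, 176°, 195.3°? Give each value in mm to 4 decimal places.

seg 1 [0°–91.2°] uniform, h=28: full span → s += 28 → s = 28.0000
seg 2 [91.2°–192.9°] cycloidal, h=-24: θ=117° here. β=25.8, B=101.7. -24·(0.2537 − sin(2π·0.2537)/(2π)) = -2.2698 → s = 25.7302
seg 2 [91.2°–192.9°] cycloidal, h=-24: θ=176° here. β=84.8, B=101.7. -24·(0.8338 − sin(2π·0.8338)/(2π)) = -23.3139 → s = 4.6861
seg 2 [91.2°–192.9°] cycloidal, h=-24: full span → s += -24 → s = 4.0000
seg 3 [192.9°–226.9°] cycloidal, h=28: θ=195.3° here. β=2.4, B=34. 28·(0.0706 − sin(2π·0.0706)/(2π)) = 0.0642 → s = 4.0642
θ=117°: R = R0 + s = 42 + 25.7302 = 67.7302
θ=176°: R = R0 + s = 42 + 4.6861 = 46.6861
θ=195.3°: R = R0 + s = 42 + 4.0642 = 46.0642

θ=117°: 67.7302
θ=176°: 46.6861
θ=195.3°: 46.0642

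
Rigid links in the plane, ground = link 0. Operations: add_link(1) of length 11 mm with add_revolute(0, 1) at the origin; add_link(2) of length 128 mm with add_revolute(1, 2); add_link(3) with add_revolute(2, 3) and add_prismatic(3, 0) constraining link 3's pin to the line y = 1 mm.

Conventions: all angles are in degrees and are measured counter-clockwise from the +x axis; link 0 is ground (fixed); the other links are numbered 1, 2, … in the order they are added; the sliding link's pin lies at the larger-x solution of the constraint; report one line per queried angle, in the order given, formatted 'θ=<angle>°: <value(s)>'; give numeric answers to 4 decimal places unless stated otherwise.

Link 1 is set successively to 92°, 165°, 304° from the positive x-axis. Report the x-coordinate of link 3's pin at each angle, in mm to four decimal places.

geometry: r = 11 mm, L = 128 mm, e = 1 mm
θ=92°: crank pin P = (r cos θ, r sin θ) = (-0.383894, 10.993299)
θ=92°: h = r sin θ − e = 10.993299 − 1 = 9.993299
θ=92°: x = r cos θ + √(L² − h²) = -0.383894 + 127.609302 = 127.225408
θ=165°: crank pin P = (r cos θ, r sin θ) = (-10.625184, 2.847009)
θ=165°: h = r sin θ − e = 2.847009 − 1 = 1.847009
θ=165°: x = r cos θ + √(L² − h²) = -10.625184 + 127.986673 = 117.361489
θ=304°: crank pin P = (r cos θ, r sin θ) = (6.151122, -9.119413)
θ=304°: h = r sin θ − e = -9.119413 − 1 = -10.119413
θ=304°: x = r cos θ + √(L² − h²) = 6.151122 + 127.599363 = 133.750485

θ=92°: 127.2254
θ=165°: 117.3615
θ=304°: 133.7505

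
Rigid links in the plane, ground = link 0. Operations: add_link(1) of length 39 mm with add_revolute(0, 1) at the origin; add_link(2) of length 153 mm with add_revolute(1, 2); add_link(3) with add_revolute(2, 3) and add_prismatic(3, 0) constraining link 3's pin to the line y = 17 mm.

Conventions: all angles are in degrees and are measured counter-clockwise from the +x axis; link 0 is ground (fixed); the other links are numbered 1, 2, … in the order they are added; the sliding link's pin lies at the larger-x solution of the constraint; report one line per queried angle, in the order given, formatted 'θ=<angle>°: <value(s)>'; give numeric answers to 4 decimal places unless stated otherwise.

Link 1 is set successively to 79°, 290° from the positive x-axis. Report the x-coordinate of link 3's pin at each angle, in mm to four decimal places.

geometry: r = 39 mm, L = 153 mm, e = 17 mm
θ=79°: crank pin P = (r cos θ, r sin θ) = (7.441551, 38.283460)
θ=79°: h = r sin θ − e = 38.283460 − 17 = 21.283460
θ=79°: x = r cos θ + √(L² − h²) = 7.441551 + 151.512423 = 158.953974
θ=290°: crank pin P = (r cos θ, r sin θ) = (13.338786, -36.648012)
θ=290°: h = r sin θ − e = -36.648012 − 17 = -53.648012
θ=290°: x = r cos θ + √(L² − h²) = 13.338786 + 143.286045 = 156.624831

θ=79°: 158.9540
θ=290°: 156.6248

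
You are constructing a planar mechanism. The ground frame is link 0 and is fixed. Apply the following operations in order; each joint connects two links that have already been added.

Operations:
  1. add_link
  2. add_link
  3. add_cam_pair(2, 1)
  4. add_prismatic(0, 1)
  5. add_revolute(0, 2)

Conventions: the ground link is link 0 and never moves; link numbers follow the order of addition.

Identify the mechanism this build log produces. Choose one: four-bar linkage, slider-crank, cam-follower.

links: 3 (incl. ground); joints: 1 revolute, 1 prismatic, 1 higher (cam) pair, forming one closed loop
3 links, revolute + prismatic + higher pair in one loop → cam-follower

cam-follower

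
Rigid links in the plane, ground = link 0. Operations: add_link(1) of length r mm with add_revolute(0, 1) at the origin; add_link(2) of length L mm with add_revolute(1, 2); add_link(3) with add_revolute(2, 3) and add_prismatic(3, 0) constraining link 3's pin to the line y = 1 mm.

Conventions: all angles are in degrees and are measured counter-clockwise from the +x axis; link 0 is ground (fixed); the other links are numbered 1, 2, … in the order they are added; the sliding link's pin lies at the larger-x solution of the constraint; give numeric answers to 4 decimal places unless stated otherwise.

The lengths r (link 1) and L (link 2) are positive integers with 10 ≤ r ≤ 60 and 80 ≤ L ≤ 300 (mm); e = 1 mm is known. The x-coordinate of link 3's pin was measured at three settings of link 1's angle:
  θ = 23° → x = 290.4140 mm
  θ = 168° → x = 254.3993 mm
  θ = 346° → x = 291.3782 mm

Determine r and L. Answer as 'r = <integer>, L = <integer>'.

constraint per measurement: (x − r cos θ)² + (r sin θ − e)² = L²
subtracting the θ₁ and θ₂ equations cancels the r² and L² terms:
r = (x₁² − x₂²) / (2[(x₁cos θ₁ + e sin θ₁) − (x₂cos θ₂ + e sin θ₂)]) = 19.0000 → r = 19
L² = (x₁ − r cos θ₁)² + (r sin θ₁ − e)² = 74528.9987 → L = 273.0000 → L = 273
check at θ₃=346°: x = 291.3782 (printed 291.3782) ✓

r = 19, L = 273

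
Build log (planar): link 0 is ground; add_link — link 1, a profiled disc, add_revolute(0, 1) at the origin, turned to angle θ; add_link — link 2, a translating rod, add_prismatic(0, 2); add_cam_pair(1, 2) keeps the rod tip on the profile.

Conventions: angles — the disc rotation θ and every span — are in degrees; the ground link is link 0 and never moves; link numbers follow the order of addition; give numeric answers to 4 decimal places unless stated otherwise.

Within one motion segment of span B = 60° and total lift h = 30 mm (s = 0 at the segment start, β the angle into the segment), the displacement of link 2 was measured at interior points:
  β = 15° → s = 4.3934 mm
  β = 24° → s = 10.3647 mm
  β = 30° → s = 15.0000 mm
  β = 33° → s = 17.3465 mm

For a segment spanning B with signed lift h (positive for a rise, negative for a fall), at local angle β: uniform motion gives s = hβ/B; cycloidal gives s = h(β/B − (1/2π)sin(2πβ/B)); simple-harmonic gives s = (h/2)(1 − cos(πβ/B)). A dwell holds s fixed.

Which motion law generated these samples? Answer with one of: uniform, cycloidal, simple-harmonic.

candidates at β/B = r: uniform s = h·r (linear in β); cycloidal s = h·(r − sin(2πr)/(2π)); simple-harmonic s = (h/2)(1 − cos(πr))
β=15°: printed 4.3934 | uniform 7.5000, cycloidal 2.7254, simple-harmonic 4.3934
β=24°: printed 10.3647 | uniform 12.0000, cycloidal 9.1935, simple-harmonic 10.3647
β=30°: printed 15.0000 | uniform 15.0000, cycloidal 15.0000, simple-harmonic 15.0000
β=33°: printed 17.3465 | uniform 16.5000, cycloidal 17.9754, simple-harmonic 17.3465
only one law matches every sample → simple-harmonic

simple-harmonic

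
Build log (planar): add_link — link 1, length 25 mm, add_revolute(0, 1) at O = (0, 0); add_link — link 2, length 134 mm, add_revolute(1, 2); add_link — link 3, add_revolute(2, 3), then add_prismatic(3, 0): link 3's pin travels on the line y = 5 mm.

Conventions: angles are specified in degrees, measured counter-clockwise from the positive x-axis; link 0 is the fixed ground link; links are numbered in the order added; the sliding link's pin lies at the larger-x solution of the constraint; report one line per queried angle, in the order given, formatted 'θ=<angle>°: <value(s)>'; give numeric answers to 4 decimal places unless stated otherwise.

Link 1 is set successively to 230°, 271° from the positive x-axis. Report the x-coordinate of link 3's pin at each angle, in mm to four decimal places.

geometry: r = 25 mm, L = 134 mm, e = 5 mm
θ=230°: crank pin P = (r cos θ, r sin θ) = (-16.069690, -19.151111)
θ=230°: h = r sin θ − e = -19.151111 − 5 = -24.151111
θ=230°: x = r cos θ + √(L² − h²) = -16.069690 + 131.805629 = 115.735939
θ=271°: crank pin P = (r cos θ, r sin θ) = (0.436310, -24.996192)
θ=271°: h = r sin θ − e = -24.996192 − 5 = -29.996192
θ=271°: x = r cos θ + √(L² − h²) = 0.436310 + 130.599496 = 131.035806

θ=230°: 115.7359
θ=271°: 131.0358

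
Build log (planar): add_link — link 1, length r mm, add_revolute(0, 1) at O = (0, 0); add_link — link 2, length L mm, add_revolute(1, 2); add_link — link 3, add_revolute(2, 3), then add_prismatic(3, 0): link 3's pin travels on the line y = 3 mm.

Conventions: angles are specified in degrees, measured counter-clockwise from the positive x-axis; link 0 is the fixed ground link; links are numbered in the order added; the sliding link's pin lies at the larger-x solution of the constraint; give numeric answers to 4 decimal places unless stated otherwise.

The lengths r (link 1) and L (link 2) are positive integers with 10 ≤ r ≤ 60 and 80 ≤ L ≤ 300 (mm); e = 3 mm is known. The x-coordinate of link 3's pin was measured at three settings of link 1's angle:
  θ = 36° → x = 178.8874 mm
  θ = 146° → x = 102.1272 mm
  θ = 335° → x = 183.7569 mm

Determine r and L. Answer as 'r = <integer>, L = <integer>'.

constraint per measurement: (x − r cos θ)² + (r sin θ − e)² = L²
subtracting the θ₁ and θ₂ equations cancels the r² and L² terms:
r = (x₁² − x₂²) / (2[(x₁cos θ₁ + e sin θ₁) − (x₂cos θ₂ + e sin θ₂)]) = 47.0000 → r = 47
L² = (x₁ − r cos θ₁)² + (r sin θ₁ − e)² = 20448.9894 → L = 143.0000 → L = 143
check at θ₃=335°: x = 183.7569 (printed 183.7569) ✓

r = 47, L = 143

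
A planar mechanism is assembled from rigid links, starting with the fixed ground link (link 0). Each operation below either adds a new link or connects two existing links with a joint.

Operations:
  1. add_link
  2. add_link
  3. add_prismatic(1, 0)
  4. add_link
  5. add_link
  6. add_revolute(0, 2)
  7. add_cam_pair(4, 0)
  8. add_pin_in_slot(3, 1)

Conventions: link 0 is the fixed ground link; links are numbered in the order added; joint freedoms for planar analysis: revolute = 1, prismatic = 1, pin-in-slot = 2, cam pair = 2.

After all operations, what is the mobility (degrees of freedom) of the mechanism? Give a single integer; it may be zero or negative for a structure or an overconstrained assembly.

ground; <1,0,0>
#1 <2,0,0>
#2 <3,0,0>
P:1↔0 J1 <3,1,0>
#3 <4,1,0>
#4 <5,1,0>
R:0↔2 J1 <5,2,0>
C:4↔0 J2 <5,2,1>
PS:3↔1 J2 <5,2,2>
3×4 − 2×2 − 1×2 = 6

M = 6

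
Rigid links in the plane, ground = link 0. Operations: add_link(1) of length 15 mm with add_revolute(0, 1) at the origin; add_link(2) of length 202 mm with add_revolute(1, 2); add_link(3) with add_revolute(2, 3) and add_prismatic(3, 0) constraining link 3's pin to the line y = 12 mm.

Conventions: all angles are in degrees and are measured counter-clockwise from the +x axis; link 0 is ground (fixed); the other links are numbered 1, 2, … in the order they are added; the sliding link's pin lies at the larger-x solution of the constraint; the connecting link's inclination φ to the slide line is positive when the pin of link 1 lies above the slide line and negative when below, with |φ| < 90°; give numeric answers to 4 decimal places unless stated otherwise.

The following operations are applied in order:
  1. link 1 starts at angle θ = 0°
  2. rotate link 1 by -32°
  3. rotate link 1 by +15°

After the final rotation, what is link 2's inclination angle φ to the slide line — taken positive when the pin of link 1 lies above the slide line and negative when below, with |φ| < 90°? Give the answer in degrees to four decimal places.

geometry: r = 15 mm, L = 202 mm, e = 12 mm; θ starts at 0°
rotate link 1 by -32°: θ ← 0° -32° = -32°
rotate link 1 by +15°: θ ← -32° +15° = -17°
h = r sin θ − e = -4.385576 − 12 = -16.385576
sin φ = h / L = -16.385576 / 202 = -0.08111671
φ = arcsin(-0.08111671) = -4.652757°

-4.6528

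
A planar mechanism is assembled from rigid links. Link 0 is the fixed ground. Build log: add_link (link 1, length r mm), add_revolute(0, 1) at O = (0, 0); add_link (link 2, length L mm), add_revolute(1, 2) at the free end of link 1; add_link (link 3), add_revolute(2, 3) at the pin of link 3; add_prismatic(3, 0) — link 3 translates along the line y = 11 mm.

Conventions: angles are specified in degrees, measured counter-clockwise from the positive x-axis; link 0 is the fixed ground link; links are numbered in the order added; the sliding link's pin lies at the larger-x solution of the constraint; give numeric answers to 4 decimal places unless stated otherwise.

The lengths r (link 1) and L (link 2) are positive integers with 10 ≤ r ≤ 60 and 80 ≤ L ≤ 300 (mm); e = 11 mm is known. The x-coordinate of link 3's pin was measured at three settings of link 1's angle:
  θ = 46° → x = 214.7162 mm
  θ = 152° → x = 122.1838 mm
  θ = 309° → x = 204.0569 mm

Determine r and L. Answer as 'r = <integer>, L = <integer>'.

constraint per measurement: (x − r cos θ)² + (r sin θ − e)² = L²
subtracting the θ₁ and θ₂ equations cancels the r² and L² terms:
r = (x₁² − x₂²) / (2[(x₁cos θ₁ + e sin θ₁) − (x₂cos θ₂ + e sin θ₂)]) = 60.0000 → r = 60
L² = (x₁ − r cos θ₁)² + (r sin θ₁ − e)² = 30975.9893 → L = 176.0000 → L = 176
check at θ₃=309°: x = 204.0569 (printed 204.0569) ✓

r = 60, L = 176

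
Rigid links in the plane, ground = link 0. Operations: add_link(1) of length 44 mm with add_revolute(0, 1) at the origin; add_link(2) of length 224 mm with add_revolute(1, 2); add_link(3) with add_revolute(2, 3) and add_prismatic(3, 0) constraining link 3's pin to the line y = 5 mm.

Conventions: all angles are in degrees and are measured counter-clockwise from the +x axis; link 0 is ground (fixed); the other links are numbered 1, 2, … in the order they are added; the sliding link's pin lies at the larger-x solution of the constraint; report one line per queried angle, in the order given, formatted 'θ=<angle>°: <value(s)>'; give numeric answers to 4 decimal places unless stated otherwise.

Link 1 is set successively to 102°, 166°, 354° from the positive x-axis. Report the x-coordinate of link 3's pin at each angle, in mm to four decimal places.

geometry: r = 44 mm, L = 224 mm, e = 5 mm
θ=102°: crank pin P = (r cos θ, r sin θ) = (-9.148114, 43.038494)
θ=102°: h = r sin θ − e = 43.038494 − 5 = 38.038494
θ=102°: x = r cos θ + √(L² − h²) = -9.148114 + 220.746626 = 211.598512
θ=166°: crank pin P = (r cos θ, r sin θ) = (-42.693012, 10.644563)
θ=166°: h = r sin θ − e = 10.644563 − 5 = 5.644563
θ=166°: x = r cos θ + √(L² − h²) = -42.693012 + 223.928870 = 181.235858
θ=354°: crank pin P = (r cos θ, r sin θ) = (43.758963, -4.599252)
θ=354°: h = r sin θ − e = -4.599252 − 5 = -9.599252
θ=354°: x = r cos θ + √(L² − h²) = 43.758963 + 223.794223 = 267.553187

θ=102°: 211.5985
θ=166°: 181.2359
θ=354°: 267.5532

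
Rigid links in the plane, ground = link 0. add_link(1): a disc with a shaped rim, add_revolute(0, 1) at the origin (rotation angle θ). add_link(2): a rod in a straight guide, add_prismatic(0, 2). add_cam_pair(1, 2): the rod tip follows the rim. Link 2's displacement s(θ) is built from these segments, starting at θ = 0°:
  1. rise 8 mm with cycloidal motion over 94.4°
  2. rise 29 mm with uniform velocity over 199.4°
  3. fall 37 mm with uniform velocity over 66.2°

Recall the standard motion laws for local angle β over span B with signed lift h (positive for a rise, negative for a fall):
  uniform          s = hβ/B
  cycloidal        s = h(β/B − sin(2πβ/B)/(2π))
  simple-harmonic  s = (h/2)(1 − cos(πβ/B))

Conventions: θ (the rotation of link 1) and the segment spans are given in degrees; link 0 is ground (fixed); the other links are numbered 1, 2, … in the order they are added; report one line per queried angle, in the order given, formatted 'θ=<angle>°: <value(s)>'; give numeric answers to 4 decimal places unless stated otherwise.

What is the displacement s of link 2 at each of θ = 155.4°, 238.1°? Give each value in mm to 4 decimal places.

segment 1 (0° to 94.4°, cycloidal, h = 8) is passed completely: s = 0.0000 + (8) = 8.0000
θ = 155.4° falls in segment 2 (94.4° to 293.8°, uniform, h = 29): β = 155.4 − 94.4 = 61°, B = 199.4°; Δs = 29·61/199.4 = 8.8716; s = 8.0000 + 8.8716 = 16.8716
θ = 238.1° falls in segment 2 (94.4° to 293.8°, uniform, h = 29): β = 238.1 − 94.4 = 143.7°, B = 199.4°; Δs = 29·143.7/199.4 = 20.8992; s = 8.0000 + 20.8992 = 28.8992

θ=155.4°: 16.8716
θ=238.1°: 28.8992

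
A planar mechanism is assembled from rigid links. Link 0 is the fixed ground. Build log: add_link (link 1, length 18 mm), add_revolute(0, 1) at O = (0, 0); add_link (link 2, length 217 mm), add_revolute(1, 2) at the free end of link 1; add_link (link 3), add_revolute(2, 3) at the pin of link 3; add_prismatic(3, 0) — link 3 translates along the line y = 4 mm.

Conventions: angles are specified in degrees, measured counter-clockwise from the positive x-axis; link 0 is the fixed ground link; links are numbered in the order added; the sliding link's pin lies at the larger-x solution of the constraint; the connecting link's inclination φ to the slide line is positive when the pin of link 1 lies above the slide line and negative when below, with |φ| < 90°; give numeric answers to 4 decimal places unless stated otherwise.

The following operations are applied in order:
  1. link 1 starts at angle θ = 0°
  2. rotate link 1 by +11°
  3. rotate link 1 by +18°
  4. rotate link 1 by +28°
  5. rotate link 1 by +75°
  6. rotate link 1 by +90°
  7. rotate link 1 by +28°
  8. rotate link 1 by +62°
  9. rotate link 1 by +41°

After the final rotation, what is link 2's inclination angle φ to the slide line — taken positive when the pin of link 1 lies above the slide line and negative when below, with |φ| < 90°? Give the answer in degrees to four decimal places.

geometry: r = 18 mm, L = 217 mm, e = 4 mm; θ starts at 0°
rotate link 1 by +11°: θ ← 0° +11° = 11°
rotate link 1 by +18°: θ ← 11° +18° = 29°
rotate link 1 by +28°: θ ← 29° +28° = 57°
rotate link 1 by +75°: θ ← 57° +75° = 132°
rotate link 1 by +90°: θ ← 132° +90° = 222°
rotate link 1 by +28°: θ ← 222° +28° = 250°
rotate link 1 by +62°: θ ← 250° +62° = 312°
rotate link 1 by +41°: θ ← 312° +41° = 353°
h = r sin θ − e = -2.193648 − 4 = -6.193648
sin φ = h / L = -6.193648 / 217 = -0.02854216
φ = arcsin(-0.02854216) = -1.635567°

-1.6356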